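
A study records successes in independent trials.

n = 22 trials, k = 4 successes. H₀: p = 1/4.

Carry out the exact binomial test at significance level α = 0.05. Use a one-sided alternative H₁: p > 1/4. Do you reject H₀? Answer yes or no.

Exact binomial: n=22, k=4, p₀=1/4=0.2500
P(X≥4) from Σ C(n,i)·p₀^i·(1−p₀)^(n−i)
p-value (one-sided, H₁ greater) = 0.83761
At α=0.05: p ≥ α → fail to reject H₀

reject H₀: no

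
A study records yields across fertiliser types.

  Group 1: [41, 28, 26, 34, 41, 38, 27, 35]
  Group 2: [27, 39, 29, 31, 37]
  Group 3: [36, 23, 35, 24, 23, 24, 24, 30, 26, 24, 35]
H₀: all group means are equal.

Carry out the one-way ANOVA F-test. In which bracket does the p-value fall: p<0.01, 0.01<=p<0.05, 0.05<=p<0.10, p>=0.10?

Group means [33.75, 32.60, 27.64], grand mean 30.708
SSB = Σnᵢ(x̄ᵢ−x̄)² = 195.713; SSW = ΣΣ(x−x̄ᵢ)² = 653.245
MSB = 195.713/2 = 97.8564; MSW = 653.245/21 = 31.1069
F = MSB/MSW = 3.1458
df = (2, 21)
p-value (upper-tail) = 0.06383
→ bracket: 0.05<=p<0.10

p-value bracket: 0.05<=p<0.10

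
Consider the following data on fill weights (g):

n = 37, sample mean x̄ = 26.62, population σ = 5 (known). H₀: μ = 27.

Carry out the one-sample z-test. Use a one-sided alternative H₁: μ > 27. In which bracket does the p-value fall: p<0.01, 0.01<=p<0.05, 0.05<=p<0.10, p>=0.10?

p-value bracket: p>=0.10

SE = σ/√n = 5/√37 = 0.8220
z = (x̄−μ₀)/SE = (26.62−27)/0.8220 = -0.4623
p-value (one-sided, H₁ greater) = 0.67806
→ bracket: p>=0.10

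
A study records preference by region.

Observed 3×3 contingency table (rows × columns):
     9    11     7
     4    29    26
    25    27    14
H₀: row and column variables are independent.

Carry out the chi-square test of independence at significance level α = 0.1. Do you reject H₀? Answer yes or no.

Row totals [27, 59, 66], col totals [38, 67, 47], n=152
χ² = (9−6.75)²/6.75 + (11−11.90)²/11.90 + (7−8.35)²/8.35 + (4−14.75)²/14.75 + (29−26.01)²/26.01 + (26−18.24)²/18.24 + (25−16.50)²/16.50 + (27−29.09)²/29.09 + (14−20.41)²/20.41 = 19.0546
df = 4
p-value (upper-tail) = 0.00077
At α=0.1: p < α → reject H₀

reject H₀: yes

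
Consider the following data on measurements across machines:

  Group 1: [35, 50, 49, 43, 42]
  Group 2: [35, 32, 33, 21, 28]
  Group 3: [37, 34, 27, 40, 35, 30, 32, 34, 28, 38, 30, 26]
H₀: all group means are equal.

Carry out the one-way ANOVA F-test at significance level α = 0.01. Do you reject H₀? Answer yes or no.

Group means [43.80, 29.80, 32.58], grand mean 34.500
SSB = Σnᵢ(x̄ᵢ−x̄)² = 586.983; SSW = ΣΣ(x−x̄ᵢ)² = 492.517
MSB = 586.983/2 = 293.4917; MSW = 492.517/19 = 25.9219
F = MSB/MSW = 11.3221
df = (2, 19)
p-value (upper-tail) = 0.00058
At α=0.01: p < α → reject H₀

reject H₀: yes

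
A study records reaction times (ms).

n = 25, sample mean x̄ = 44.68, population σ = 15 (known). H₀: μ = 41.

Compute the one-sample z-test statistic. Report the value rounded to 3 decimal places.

SE = σ/√n = 15/√25 = 3.0000
z = (x̄−μ₀)/SE = (44.68−41)/3.0000 = 1.2267

test statistic = 1.227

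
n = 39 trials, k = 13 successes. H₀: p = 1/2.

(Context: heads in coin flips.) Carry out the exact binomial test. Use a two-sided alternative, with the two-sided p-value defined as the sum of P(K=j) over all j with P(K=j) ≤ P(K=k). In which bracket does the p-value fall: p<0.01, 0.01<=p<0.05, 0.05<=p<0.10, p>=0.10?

Exact binomial: n=39, k=13, p₀=1/2=0.5000
P(X=j) = C(n,j)·p₀^j·(1−p₀)^(n−j); p = Σ P(X=j) over j with P(X=j) ≤ P(X=13)
p-value (two-sided) = 0.05325
→ bracket: 0.05<=p<0.10

p-value bracket: 0.05<=p<0.10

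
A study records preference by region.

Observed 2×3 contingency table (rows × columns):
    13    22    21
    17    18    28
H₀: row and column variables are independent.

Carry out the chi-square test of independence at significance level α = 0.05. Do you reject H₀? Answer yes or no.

reject H₀: no

Row totals [56, 63], col totals [30, 40, 49], n=119
χ² = (13−14.12)²/14.12 + (22−18.82)²/18.82 + (21−23.06)²/23.06 + (17−15.88)²/15.88 + (18−21.18)²/21.18 + (28−25.94)²/25.94 = 1.5269
df = 2
p-value (upper-tail) = 0.46607
At α=0.05: p ≥ α → fail to reject H₀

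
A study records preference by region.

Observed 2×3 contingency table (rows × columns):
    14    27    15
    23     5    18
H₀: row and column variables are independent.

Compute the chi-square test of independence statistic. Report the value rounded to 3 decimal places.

Row totals [56, 46], col totals [37, 32, 33], n=102
χ² = (14−20.31)²/20.31 + (27−17.57)²/17.57 + (15−18.12)²/18.12 + (23−16.69)²/16.69 + (5−14.43)²/14.43 + (18−14.88)²/14.88 = 16.7677
df = 2

test statistic = 16.768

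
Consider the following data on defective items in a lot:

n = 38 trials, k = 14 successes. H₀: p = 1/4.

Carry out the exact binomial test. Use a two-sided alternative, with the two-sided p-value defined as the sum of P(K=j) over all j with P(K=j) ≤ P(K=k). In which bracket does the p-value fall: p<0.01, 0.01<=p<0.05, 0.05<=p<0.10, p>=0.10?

p-value bracket: 0.05<=p<0.10

Exact binomial: n=38, k=14, p₀=1/4=0.2500
P(X=j) = C(n,j)·p₀^j·(1−p₀)^(n−j); p = Σ P(X=j) over j with P(X=j) ≤ P(X=14)
p-value (two-sided) = 0.09449
→ bracket: 0.05<=p<0.10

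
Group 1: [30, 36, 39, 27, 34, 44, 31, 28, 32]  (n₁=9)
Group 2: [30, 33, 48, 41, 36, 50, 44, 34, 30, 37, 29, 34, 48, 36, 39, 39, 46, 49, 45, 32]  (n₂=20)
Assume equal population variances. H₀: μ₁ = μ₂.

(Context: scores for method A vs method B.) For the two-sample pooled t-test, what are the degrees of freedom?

degrees of freedom = 27

df = n₁ + n₂ − 2 = 9 + 20 − 2 = 27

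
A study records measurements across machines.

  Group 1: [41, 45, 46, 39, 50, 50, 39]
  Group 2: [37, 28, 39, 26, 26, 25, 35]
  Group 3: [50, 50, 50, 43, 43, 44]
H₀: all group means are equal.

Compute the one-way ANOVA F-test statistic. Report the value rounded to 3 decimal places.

test statistic = 20.110

Group means [44.29, 30.86, 46.67], grand mean 40.300
SSB = Σnᵢ(x̄ᵢ−x̄)² = 978.581; SSW = ΣΣ(x−x̄ᵢ)² = 413.619
MSB = 978.581/2 = 489.2905; MSW = 413.619/17 = 24.3305
F = MSB/MSW = 20.1101
df = (2, 17)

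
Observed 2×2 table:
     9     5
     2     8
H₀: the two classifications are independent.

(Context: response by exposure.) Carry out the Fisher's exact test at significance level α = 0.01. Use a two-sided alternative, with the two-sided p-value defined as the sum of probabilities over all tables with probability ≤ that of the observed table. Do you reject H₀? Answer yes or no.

reject H₀: no

Margins: r₁=14, r₂=10, c₁=11, c₂=13, n=24
p_obs = C(14,9)·C(10,2)/C(24,11); sum pmf over tables with pmf ≤ p_obs
p-value (two-sided) = 0.04718
At α=0.01: p ≥ α → fail to reject H₀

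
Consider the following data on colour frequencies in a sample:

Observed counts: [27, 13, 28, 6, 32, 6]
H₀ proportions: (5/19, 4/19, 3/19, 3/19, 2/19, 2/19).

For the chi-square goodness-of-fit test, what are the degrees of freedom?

df = k − 1 = 6 − 1 = 5

degrees of freedom = 5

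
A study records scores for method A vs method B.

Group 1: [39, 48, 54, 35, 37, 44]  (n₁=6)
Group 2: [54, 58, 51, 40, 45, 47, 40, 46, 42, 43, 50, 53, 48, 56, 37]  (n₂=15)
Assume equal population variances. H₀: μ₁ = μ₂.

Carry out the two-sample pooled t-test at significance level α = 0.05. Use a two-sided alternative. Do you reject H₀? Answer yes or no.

x̄₁=42.833, s₁=7.250, n₁=6
x̄₂=47.333, s₂=6.298, n₂=15
s_p² = [5·7.250² + 14·6.298²]/19 = 43.0614
SE = √(s_p²·(1/6+1/15)) = 3.1698
t = (42.833−47.333)/3.1698 = -1.4196
df = 19
p-value (two-sided) = 0.17191
At α=0.05: p ≥ α → fail to reject H₀

reject H₀: no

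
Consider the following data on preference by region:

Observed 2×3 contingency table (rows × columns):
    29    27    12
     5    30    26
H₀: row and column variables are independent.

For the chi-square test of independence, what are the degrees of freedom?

degrees of freedom = 2

df = (r−1)(c−1) = (2−1)·(3−1) = 2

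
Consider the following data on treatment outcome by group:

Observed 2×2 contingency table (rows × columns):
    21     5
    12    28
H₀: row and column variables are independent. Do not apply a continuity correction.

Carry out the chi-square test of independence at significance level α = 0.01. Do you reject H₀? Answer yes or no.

Row totals [26, 40], col totals [33, 33], n=66
χ² = (21−13.00)²/13.00 + (5−13.00)²/13.00 + (12−20.00)²/20.00 + (28−20.00)²/20.00 = 16.2462
df = 1
p-value (upper-tail) = 0.00006
At α=0.01: p < α → reject H₀

reject H₀: yes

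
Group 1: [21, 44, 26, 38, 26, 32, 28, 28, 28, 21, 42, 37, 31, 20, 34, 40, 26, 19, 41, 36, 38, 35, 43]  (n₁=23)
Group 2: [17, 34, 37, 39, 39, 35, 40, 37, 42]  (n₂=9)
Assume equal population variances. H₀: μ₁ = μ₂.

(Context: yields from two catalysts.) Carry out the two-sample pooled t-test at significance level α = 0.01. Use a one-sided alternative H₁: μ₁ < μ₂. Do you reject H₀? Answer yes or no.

x̄₁=31.913, s₁=7.827, n₁=23
x̄₂=35.556, s₂=7.384, n₂=9
s_p² = [22·7.827² + 8·7.384²]/30 = 59.4683
SE = √(s_p²·(1/23+1/9)) = 3.0320
t = (31.913−35.556)/3.0320 = -1.2013
df = 30
p-value (one-sided, H₁ less) = 0.11951
At α=0.01: p ≥ α → fail to reject H₀

reject H₀: no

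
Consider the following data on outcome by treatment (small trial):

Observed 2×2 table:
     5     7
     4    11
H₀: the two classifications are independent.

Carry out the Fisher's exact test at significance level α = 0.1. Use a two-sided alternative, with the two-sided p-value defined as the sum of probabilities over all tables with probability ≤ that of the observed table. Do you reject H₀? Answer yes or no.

Margins: r₁=12, r₂=15, c₁=9, c₂=18, n=27
p_obs = C(12,5)·C(15,4)/C(27,9); sum pmf over tables with pmf ≤ p_obs
p-value (two-sided) = 0.44790
At α=0.1: p ≥ α → fail to reject H₀

reject H₀: no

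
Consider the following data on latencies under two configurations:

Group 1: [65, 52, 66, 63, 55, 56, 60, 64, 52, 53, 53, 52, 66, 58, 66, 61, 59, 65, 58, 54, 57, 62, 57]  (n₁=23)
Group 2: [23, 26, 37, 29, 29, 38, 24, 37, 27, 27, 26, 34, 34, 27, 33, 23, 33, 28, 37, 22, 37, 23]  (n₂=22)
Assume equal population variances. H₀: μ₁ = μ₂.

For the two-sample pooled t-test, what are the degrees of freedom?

df = n₁ + n₂ − 2 = 23 + 22 − 2 = 43

degrees of freedom = 43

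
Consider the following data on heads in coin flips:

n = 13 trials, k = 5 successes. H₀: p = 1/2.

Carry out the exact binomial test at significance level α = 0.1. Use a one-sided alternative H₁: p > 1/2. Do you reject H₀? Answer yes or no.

reject H₀: no

Exact binomial: n=13, k=5, p₀=1/2=0.5000
P(X≥5) from Σ C(n,i)·p₀^i·(1−p₀)^(n−i)
p-value (one-sided, H₁ greater) = 0.86658
At α=0.1: p ≥ α → fail to reject H₀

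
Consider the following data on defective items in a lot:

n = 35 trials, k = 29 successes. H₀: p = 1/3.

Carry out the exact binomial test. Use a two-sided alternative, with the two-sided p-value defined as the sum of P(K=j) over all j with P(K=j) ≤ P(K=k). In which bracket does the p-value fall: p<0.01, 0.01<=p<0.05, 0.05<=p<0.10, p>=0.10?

p-value bracket: p<0.01

Exact binomial: n=35, k=29, p₀=1/3=0.3333
P(X=j) = C(n,j)·p₀^j·(1−p₀)^(n−j); p = Σ P(X=j) over j with P(X=j) ≤ P(X=29)
p-value (two-sided) = 0.00000
→ bracket: p<0.01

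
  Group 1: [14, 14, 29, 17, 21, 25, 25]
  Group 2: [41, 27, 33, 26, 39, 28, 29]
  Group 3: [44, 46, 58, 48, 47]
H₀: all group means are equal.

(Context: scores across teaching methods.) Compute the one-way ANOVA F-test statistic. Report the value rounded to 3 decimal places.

test statistic = 33.277

Group means [20.71, 31.86, 48.60], grand mean 32.158
SSB = Σnᵢ(x̄ᵢ−x̄)² = 2269.041; SSW = ΣΣ(x−x̄ᵢ)² = 545.486
MSB = 2269.041/2 = 1134.5203; MSW = 545.486/16 = 34.0929
F = MSB/MSW = 33.2774
df = (2, 16)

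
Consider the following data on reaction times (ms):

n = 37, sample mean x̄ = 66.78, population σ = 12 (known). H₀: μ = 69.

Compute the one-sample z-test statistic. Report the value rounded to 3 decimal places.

SE = σ/√n = 12/√37 = 1.9728
z = (x̄−μ₀)/SE = (66.78−69)/1.9728 = -1.1253

test statistic = -1.125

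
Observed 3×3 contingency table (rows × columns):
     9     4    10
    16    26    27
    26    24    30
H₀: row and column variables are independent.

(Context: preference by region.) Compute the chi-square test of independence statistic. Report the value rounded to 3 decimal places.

test statistic = 4.407

Row totals [23, 69, 80], col totals [51, 54, 67], n=172
χ² = (9−6.82)²/6.82 + (4−7.22)²/7.22 + (10−8.96)²/8.96 + (16−20.46)²/20.46 + (26−21.66)²/21.66 + (27−26.88)²/26.88 + (26−23.72)²/23.72 + (24−25.12)²/25.12 + (30−31.16)²/31.16 = 4.4074
df = 4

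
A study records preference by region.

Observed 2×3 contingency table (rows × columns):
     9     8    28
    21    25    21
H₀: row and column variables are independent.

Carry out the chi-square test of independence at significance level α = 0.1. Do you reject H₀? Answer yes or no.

reject H₀: yes

Row totals [45, 67], col totals [30, 33, 49], n=112
χ² = (9−12.05)²/12.05 + (8−13.26)²/13.26 + (28−19.69)²/19.69 + (21−17.95)²/17.95 + (25−19.74)²/19.74 + (21−29.31)²/29.31 = 10.6470
df = 2
p-value (upper-tail) = 0.00488
At α=0.1: p < α → reject H₀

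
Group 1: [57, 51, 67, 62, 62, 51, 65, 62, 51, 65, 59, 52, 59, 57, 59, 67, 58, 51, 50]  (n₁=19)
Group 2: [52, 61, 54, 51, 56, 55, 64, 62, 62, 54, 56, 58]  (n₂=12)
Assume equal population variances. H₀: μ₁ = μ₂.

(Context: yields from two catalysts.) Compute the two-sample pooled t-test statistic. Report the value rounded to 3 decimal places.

x̄₁=58.158, s₁=5.814, n₁=19
x̄₂=57.083, s₂=4.274, n₂=12
s_p² = [18·5.814² + 11·4.274²]/29 = 27.9118
SE = √(s_p²·(1/19+1/12)) = 1.9481
t = (58.158−57.083)/1.9481 = 0.5516
df = 29

test statistic = 0.552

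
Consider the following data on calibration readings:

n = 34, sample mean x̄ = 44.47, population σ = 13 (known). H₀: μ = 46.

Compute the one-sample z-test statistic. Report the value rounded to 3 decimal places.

test statistic = -0.686

SE = σ/√n = 13/√34 = 2.2295
z = (x̄−μ₀)/SE = (44.47−46)/2.2295 = -0.6863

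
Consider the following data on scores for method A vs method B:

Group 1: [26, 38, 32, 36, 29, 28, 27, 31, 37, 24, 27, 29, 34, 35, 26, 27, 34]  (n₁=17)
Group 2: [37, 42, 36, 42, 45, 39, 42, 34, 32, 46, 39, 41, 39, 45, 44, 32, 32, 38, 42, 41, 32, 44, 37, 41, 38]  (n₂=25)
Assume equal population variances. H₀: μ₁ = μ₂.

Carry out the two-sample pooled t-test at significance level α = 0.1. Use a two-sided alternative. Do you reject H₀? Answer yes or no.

reject H₀: yes

x̄₁=30.588, s₁=4.374, n₁=17
x̄₂=39.200, s₂=4.368, n₂=25
s_p² = [16·4.374² + 24·4.368²]/40 = 19.1029
SE = √(s_p²·(1/17+1/25)) = 1.3740
t = (30.588−39.200)/1.3740 = -6.2678
df = 40
p-value (two-sided) = 0.00000
At α=0.1: p < α → reject H₀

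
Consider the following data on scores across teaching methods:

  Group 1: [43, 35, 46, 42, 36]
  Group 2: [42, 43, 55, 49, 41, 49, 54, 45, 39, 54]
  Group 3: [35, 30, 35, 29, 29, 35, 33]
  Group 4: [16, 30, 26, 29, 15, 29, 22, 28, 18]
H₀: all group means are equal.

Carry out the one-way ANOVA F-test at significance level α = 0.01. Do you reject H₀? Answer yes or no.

Group means [40.40, 47.10, 32.29, 23.67], grand mean 35.871
SSB = Σnᵢ(x̄ᵢ−x̄)² = 2793.955; SSW = ΣΣ(x−x̄ᵢ)² = 743.529
MSB = 2793.955/3 = 931.3184; MSW = 743.529/27 = 27.5381
F = MSB/MSW = 33.8193
df = (3, 27)
p-value (upper-tail) = 0.00000
At α=0.01: p < α → reject H₀

reject H₀: yes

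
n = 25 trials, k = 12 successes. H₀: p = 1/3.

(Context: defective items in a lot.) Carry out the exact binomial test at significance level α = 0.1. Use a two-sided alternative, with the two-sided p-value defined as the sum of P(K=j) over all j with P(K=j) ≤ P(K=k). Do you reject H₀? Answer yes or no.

reject H₀: no

Exact binomial: n=25, k=12, p₀=1/3=0.3333
P(X=j) = C(n,j)·p₀^j·(1−p₀)^(n−j); p = Σ P(X=j) over j with P(X=j) ≤ P(X=12)
p-value (two-sided) = 0.13799
At α=0.1: p ≥ α → fail to reject H₀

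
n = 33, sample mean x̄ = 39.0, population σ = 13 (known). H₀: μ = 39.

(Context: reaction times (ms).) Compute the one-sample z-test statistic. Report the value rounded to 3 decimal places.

SE = σ/√n = 13/√33 = 2.2630
z = (x̄−μ₀)/SE = (39.0−39)/2.2630 = 0.0000

test statistic = 0.000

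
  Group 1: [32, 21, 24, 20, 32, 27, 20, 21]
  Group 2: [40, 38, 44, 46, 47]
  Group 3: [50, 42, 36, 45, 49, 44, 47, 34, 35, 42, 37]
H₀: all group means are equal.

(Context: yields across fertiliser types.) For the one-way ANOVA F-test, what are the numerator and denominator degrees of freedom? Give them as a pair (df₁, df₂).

degrees of freedom = [2, 21]

k = 3 groups, N = 24 total
df = (k−1, N−k) = (3−1, 24−3) = (2, 21)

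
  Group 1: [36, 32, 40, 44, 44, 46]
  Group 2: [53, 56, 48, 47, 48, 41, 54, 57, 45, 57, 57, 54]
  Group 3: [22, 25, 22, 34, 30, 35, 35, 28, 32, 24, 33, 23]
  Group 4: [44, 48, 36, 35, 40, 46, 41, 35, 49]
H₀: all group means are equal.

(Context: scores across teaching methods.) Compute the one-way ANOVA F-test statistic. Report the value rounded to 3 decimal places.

Group means [40.33, 51.42, 28.58, 41.56], grand mean 40.410
SSB = Σnᵢ(x̄ᵢ−x̄)² = 3144.047; SSW = ΣΣ(x−x̄ᵢ)² = 1009.389
MSB = 3144.047/3 = 1048.0157; MSW = 1009.389/35 = 28.8397
F = MSB/MSW = 36.3394
df = (3, 35)

test statistic = 36.339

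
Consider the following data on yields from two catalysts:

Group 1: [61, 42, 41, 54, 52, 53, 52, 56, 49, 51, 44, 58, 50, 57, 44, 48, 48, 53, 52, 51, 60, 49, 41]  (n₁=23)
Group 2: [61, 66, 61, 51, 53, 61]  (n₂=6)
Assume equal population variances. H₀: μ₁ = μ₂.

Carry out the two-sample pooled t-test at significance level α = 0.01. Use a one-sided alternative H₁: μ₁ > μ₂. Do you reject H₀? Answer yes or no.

reject H₀: no

x̄₁=50.696, s₁=5.700, n₁=23
x̄₂=58.833, s₂=5.672, n₂=6
s_p² = [22·5.700² + 5·5.672²]/27 = 32.4334
SE = √(s_p²·(1/23+1/6)) = 2.6107
t = (50.696−58.833)/2.6107 = -3.1171
df = 27
p-value (one-sided, H₁ greater) = 0.99785
At α=0.01: p ≥ α → fail to reject H₀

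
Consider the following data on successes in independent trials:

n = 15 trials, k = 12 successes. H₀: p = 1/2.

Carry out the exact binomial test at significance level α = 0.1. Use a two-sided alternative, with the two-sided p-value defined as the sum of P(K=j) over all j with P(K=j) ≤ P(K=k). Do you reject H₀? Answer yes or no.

reject H₀: yes

Exact binomial: n=15, k=12, p₀=1/2=0.5000
P(X=j) = C(n,j)·p₀^j·(1−p₀)^(n−j); p = Σ P(X=j) over j with P(X=j) ≤ P(X=12)
p-value (two-sided) = 0.03516
At α=0.1: p < α → reject H₀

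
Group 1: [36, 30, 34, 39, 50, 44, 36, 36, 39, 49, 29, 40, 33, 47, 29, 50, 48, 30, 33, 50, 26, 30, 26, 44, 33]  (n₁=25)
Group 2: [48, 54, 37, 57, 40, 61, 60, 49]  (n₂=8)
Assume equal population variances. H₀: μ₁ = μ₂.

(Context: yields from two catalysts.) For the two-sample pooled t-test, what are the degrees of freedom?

degrees of freedom = 31

df = n₁ + n₂ − 2 = 25 + 8 − 2 = 31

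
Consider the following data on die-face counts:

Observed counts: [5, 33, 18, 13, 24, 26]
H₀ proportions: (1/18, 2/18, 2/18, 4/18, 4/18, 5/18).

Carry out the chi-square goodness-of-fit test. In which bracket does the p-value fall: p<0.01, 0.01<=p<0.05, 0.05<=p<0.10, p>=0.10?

p-value bracket: p<0.01

n = 119; E_i = n·p_i = [6.61, 13.22, 13.22, 26.44, 26.44, 33.06]
χ² = (5−6.61)²/6.61 + (33−13.22)²/13.22 + (18−13.22)²/13.22 + (13−26.44)²/26.44 + (24−26.44)²/26.44 + (26−33.06)²/33.06 = 40.2697
df = 5
p-value (upper-tail) = 0.00000
→ bracket: p<0.01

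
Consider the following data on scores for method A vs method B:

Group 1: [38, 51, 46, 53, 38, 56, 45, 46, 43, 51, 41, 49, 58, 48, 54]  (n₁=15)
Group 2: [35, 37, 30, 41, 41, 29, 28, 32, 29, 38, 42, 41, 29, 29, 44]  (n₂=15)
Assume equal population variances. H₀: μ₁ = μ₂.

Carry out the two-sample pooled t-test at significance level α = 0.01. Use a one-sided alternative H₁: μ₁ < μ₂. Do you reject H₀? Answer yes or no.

reject H₀: no

x̄₁=47.800, s₁=6.178, n₁=15
x̄₂=35.000, s₂=5.843, n₂=15
s_p² = [14·6.178² + 14·5.843²]/28 = 36.1571
SE = √(s_p²·(1/15+1/15)) = 2.1957
t = (47.800−35.000)/2.1957 = 5.8297
df = 28
p-value (one-sided, H₁ less) = 1.00000
At α=0.01: p ≥ α → fail to reject H₀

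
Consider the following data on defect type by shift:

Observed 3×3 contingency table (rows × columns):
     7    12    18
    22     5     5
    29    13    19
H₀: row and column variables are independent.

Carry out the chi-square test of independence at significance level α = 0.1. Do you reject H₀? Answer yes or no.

reject H₀: yes

Row totals [37, 32, 61], col totals [58, 30, 42], n=130
χ² = (7−16.51)²/16.51 + (12−8.54)²/8.54 + (18−11.95)²/11.95 + (22−14.28)²/14.28 + (5−7.38)²/7.38 + (5−10.34)²/10.34 + (29−27.22)²/27.22 + (13−14.08)²/14.08 + (19−19.71)²/19.71 = 17.8667
df = 4
p-value (upper-tail) = 0.00131
At α=0.1: p < α → reject H₀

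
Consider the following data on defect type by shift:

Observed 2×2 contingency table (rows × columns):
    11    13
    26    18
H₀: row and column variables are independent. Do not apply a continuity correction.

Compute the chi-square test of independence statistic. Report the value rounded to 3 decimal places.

test statistic = 1.100

Row totals [24, 44], col totals [37, 31], n=68
χ² = (11−13.06)²/13.06 + (13−10.94)²/10.94 + (26−23.94)²/23.94 + (18−20.06)²/20.06 = 1.1004
df = 1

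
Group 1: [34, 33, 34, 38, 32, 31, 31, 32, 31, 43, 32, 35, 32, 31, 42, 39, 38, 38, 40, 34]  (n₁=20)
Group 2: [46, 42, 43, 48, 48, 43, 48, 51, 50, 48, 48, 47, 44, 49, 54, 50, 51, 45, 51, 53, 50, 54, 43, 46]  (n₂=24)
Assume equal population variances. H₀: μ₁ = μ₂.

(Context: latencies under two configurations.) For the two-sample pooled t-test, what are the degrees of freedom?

degrees of freedom = 42

df = n₁ + n₂ − 2 = 20 + 24 − 2 = 42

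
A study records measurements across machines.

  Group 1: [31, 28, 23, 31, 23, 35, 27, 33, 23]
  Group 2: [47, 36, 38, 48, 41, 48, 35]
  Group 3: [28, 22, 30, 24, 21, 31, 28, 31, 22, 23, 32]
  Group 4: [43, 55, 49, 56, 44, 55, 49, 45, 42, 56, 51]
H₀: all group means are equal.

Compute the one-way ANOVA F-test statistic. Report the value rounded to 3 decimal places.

Group means [28.22, 41.86, 26.55, 49.55], grand mean 36.421
SSB = Σnᵢ(x̄ᵢ−x̄)² = 3779.396; SSW = ΣΣ(x−x̄ᵢ)² = 839.867
MSB = 3779.396/3 = 1259.7986; MSW = 839.867/34 = 24.7020
F = MSB/MSW = 50.9999
df = (3, 34)

test statistic = 51.000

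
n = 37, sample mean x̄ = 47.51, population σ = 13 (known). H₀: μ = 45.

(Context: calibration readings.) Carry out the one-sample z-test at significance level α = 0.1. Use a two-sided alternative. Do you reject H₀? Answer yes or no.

SE = σ/√n = 13/√37 = 2.1372
z = (x̄−μ₀)/SE = (47.51−45)/2.1372 = 1.1744
p-value (two-sided) = 0.24022
At α=0.1: p ≥ α → fail to reject H₀

reject H₀: no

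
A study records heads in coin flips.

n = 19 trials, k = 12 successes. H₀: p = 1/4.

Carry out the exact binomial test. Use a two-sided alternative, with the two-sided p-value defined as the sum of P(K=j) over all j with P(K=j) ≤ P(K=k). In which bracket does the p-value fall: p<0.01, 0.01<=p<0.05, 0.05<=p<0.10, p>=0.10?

Exact binomial: n=19, k=12, p₀=1/4=0.2500
P(X=j) = C(n,j)·p₀^j·(1−p₀)^(n−j); p = Σ P(X=j) over j with P(X=j) ≤ P(X=12)
p-value (two-sided) = 0.00048
→ bracket: p<0.01

p-value bracket: p<0.01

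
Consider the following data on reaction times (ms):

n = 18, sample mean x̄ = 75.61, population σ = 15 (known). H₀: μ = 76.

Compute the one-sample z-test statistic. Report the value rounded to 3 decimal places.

test statistic = -0.110

SE = σ/√n = 15/√18 = 3.5355
z = (x̄−μ₀)/SE = (75.61−76)/3.5355 = -0.1103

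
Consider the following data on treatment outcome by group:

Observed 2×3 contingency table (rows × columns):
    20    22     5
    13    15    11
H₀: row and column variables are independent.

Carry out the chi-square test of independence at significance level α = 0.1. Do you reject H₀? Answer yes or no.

reject H₀: no

Row totals [47, 39], col totals [33, 37, 16], n=86
χ² = (20−18.03)²/18.03 + (22−20.22)²/20.22 + (5−8.74)²/8.74 + (13−14.97)²/14.97 + (15−16.78)²/16.78 + (11−7.26)²/7.26 = 4.3527
df = 2
p-value (upper-tail) = 0.11346
At α=0.1: p ≥ α → fail to reject H₀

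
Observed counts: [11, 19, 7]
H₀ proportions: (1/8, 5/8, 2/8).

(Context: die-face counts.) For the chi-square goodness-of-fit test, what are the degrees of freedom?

degrees of freedom = 2

df = k − 1 = 3 − 1 = 2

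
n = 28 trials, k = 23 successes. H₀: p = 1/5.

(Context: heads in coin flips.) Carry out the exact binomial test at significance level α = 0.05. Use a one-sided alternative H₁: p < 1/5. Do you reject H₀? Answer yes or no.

Exact binomial: n=28, k=23, p₀=1/5=0.2000
P(X≤23) from Σ C(n,i)·p₀^i·(1−p₀)^(n−i)
p-value (one-sided, H₁ less) = 1.00000
At α=0.05: p ≥ α → fail to reject H₀

reject H₀: no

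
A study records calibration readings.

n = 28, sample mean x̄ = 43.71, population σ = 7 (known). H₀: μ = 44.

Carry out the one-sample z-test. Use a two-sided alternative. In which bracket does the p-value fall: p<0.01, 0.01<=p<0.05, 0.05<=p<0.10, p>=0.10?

SE = σ/√n = 7/√28 = 1.3229
z = (x̄−μ₀)/SE = (43.71−44)/1.3229 = -0.2192
p-value (two-sided) = 0.82648
→ bracket: p>=0.10

p-value bracket: p>=0.10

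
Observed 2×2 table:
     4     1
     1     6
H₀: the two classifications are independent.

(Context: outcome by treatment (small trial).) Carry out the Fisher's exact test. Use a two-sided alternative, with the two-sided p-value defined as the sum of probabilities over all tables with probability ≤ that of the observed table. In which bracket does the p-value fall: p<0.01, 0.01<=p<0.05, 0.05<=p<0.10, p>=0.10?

Margins: r₁=5, r₂=7, c₁=5, c₂=7, n=12
p_obs = C(5,4)·C(7,1)/C(12,5); sum pmf over tables with pmf ≤ p_obs
p-value (two-sided) = 0.07197
→ bracket: 0.05<=p<0.10

p-value bracket: 0.05<=p<0.10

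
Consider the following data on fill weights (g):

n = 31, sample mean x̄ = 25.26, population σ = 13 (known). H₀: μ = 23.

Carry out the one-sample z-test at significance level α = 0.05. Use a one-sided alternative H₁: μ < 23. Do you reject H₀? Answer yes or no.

SE = σ/√n = 13/√31 = 2.3349
z = (x̄−μ₀)/SE = (25.26−23)/2.3349 = 0.9679
p-value (one-sided, H₁ less) = 0.83346
At α=0.05: p ≥ α → fail to reject H₀

reject H₀: no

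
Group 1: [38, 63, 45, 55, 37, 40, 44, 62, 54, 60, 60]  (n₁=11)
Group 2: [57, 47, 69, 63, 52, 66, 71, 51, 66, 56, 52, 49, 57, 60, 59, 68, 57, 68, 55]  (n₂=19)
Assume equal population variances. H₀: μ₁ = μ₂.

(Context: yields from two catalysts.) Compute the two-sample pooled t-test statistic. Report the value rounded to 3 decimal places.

test statistic = -2.626

x̄₁=50.727, s₁=10.110, n₁=11
x̄₂=59.105, s₂=7.317, n₂=19
s_p² = [10·10.110² + 18·7.317²]/28 = 70.9275
SE = √(s_p²·(1/11+1/19)) = 3.1908
t = (50.727−59.105)/3.1908 = -2.6257
df = 28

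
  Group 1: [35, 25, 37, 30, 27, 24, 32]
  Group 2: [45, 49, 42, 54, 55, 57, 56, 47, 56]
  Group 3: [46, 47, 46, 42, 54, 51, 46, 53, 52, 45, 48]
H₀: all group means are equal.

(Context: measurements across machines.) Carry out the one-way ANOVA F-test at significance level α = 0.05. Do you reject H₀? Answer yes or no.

reject H₀: yes

Group means [30.00, 51.22, 48.18], grand mean 44.481
SSB = Σnᵢ(x̄ᵢ−x̄)² = 2027.549; SSW = ΣΣ(x−x̄ᵢ)² = 539.192
MSB = 2027.549/2 = 1013.7744; MSW = 539.192/24 = 22.4663
F = MSB/MSW = 45.1242
df = (2, 24)
p-value (upper-tail) = 0.00000
At α=0.05: p < α → reject H₀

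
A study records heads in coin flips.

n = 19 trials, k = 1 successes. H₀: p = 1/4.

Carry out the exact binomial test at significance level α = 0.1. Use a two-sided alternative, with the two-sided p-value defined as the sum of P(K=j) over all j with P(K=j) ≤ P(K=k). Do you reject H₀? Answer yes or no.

Exact binomial: n=19, k=1, p₀=1/4=0.2500
P(X=j) = C(n,j)·p₀^j·(1−p₀)^(n−j); p = Σ P(X=j) over j with P(X=j) ≤ P(X=1)
p-value (two-sided) = 0.05976
At α=0.1: p < α → reject H₀

reject H₀: yes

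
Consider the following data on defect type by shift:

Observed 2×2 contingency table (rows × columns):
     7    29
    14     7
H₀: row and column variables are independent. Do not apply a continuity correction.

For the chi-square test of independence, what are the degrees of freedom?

degrees of freedom = 1

df = (r−1)(c−1) = (2−1)·(2−1) = 1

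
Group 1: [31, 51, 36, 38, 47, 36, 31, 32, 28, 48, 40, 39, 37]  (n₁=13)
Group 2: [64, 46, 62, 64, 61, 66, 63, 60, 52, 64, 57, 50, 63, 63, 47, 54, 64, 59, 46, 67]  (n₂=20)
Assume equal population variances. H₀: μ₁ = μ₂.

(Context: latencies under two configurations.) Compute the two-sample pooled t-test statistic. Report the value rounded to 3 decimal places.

x̄₁=38.000, s₁=7.059, n₁=13
x̄₂=58.600, s₂=6.931, n₂=20
s_p² = [12·7.059² + 19·6.931²]/31 = 48.7355
SE = √(s_p²·(1/13+1/20)) = 2.4871
t = (38.000−58.600)/2.4871 = -8.2827
df = 31

test statistic = -8.283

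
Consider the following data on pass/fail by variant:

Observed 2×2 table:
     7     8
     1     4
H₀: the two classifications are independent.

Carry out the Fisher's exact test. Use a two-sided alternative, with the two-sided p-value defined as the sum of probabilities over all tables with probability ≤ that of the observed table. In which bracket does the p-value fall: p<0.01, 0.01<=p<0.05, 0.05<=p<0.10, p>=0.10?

Margins: r₁=15, r₂=5, c₁=8, c₂=12, n=20
p_obs = C(15,7)·C(5,1)/C(20,8); sum pmf over tables with pmf ≤ p_obs
p-value (two-sided) = 0.60268
→ bracket: p>=0.10

p-value bracket: p>=0.10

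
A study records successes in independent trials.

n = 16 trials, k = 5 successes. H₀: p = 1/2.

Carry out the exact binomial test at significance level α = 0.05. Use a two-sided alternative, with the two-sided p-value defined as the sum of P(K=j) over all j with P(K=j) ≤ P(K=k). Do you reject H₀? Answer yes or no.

reject H₀: no

Exact binomial: n=16, k=5, p₀=1/2=0.5000
P(X=j) = C(n,j)·p₀^j·(1−p₀)^(n−j); p = Σ P(X=j) over j with P(X=j) ≤ P(X=5)
p-value (two-sided) = 0.21011
At α=0.05: p ≥ α → fail to reject H₀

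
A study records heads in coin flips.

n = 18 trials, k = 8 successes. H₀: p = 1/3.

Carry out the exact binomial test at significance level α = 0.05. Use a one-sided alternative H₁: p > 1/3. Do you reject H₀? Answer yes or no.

reject H₀: no

Exact binomial: n=18, k=8, p₀=1/3=0.3333
P(X≥8) from Σ C(n,i)·p₀^i·(1−p₀)^(n−i)
p-value (one-sided, H₁ greater) = 0.22326
At α=0.05: p ≥ α → fail to reject H₀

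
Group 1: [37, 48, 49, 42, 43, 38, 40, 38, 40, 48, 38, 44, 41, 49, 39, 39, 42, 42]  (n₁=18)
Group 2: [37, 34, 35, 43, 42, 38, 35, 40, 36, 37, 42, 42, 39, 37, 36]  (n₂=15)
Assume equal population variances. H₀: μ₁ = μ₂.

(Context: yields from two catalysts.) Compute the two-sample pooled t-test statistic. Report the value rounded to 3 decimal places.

test statistic = 3.080

x̄₁=42.056, s₁=4.022, n₁=18
x̄₂=38.200, s₂=2.957, n₂=15
s_p² = [17·4.022² + 14·2.957²]/31 = 12.8176
SE = √(s_p²·(1/18+1/15)) = 1.2516
t = (42.056−38.200)/1.2516 = 3.0804
df = 31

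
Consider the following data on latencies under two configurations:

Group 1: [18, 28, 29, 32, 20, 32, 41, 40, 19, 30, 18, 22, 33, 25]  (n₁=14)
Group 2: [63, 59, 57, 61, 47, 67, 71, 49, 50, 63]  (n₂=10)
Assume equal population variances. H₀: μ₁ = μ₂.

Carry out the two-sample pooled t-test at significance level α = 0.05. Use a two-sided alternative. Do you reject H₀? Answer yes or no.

x̄₁=27.643, s₁=7.662, n₁=14
x̄₂=58.700, s₂=7.973, n₂=10
s_p² = [13·7.662² + 9·7.973²]/22 = 60.6961
SE = √(s_p²·(1/14+1/10)) = 3.2257
t = (27.643−58.700)/3.2257 = -9.6281
df = 22
p-value (two-sided) = 0.00000
At α=0.05: p < α → reject H₀

reject H₀: yes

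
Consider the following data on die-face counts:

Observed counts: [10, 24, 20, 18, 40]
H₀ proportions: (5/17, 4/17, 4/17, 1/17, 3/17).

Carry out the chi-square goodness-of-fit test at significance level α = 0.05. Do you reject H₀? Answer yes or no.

reject H₀: yes

n = 112; E_i = n·p_i = [32.94, 26.35, 26.35, 6.59, 19.76]
χ² = (10−32.94)²/32.94 + (24−26.35)²/26.35 + (20−26.35)²/26.35 + (18−6.59)²/6.59 + (40−19.76)²/19.76 = 58.2024
df = 4
p-value (upper-tail) = 0.00000
At α=0.05: p < α → reject H₀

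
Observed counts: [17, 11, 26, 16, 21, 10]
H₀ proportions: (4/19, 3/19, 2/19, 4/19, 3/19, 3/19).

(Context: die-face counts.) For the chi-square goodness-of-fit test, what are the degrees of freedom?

degrees of freedom = 5

df = k − 1 = 6 − 1 = 5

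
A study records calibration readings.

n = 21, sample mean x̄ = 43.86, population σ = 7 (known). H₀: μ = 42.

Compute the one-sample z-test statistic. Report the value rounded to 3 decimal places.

test statistic = 1.218

SE = σ/√n = 7/√21 = 1.5275
z = (x̄−μ₀)/SE = (43.86−42)/1.5275 = 1.2177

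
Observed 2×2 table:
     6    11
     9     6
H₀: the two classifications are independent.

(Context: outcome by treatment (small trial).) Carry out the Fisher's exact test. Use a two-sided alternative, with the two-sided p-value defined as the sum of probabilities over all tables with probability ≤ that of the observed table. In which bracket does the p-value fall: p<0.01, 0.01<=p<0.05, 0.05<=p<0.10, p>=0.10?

Margins: r₁=17, r₂=15, c₁=15, c₂=17, n=32
p_obs = C(17,6)·C(15,9)/C(32,15); sum pmf over tables with pmf ≤ p_obs
p-value (two-sided) = 0.28719
→ bracket: p>=0.10

p-value bracket: p>=0.10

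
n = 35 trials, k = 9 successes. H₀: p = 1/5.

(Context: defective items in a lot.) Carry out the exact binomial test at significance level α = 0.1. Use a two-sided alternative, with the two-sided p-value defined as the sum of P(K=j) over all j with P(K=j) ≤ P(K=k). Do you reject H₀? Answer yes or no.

Exact binomial: n=35, k=9, p₀=1/5=0.2000
P(X=j) = C(n,j)·p₀^j·(1−p₀)^(n−j); p = Σ P(X=j) over j with P(X=j) ≤ P(X=9)
p-value (two-sided) = 0.39848
At α=0.1: p ≥ α → fail to reject H₀

reject H₀: no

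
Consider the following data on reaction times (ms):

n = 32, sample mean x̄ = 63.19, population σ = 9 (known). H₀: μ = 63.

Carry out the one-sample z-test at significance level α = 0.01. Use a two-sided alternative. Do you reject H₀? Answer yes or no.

reject H₀: no

SE = σ/√n = 9/√32 = 1.5910
z = (x̄−μ₀)/SE = (63.19−63)/1.5910 = 0.1194
p-value (two-sided) = 0.90494
At α=0.01: p ≥ α → fail to reject H₀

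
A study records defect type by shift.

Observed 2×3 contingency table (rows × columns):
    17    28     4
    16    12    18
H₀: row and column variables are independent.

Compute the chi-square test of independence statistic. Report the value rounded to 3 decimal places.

Row totals [49, 46], col totals [33, 40, 22], n=95
χ² = (17−17.02)²/17.02 + (28−20.63)²/20.63 + (4−11.35)²/11.35 + (16−15.98)²/15.98 + (12−19.37)²/19.37 + (18−10.65)²/10.65 = 15.2599
df = 2

test statistic = 15.260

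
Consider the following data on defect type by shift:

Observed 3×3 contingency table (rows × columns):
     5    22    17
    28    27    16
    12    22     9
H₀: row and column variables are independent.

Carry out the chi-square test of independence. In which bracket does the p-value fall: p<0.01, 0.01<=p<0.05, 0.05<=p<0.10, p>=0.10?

p-value bracket: 0.01<=p<0.05

Row totals [44, 71, 43], col totals [45, 71, 42], n=158
χ² = (5−12.53)²/12.53 + (22−19.77)²/19.77 + (17−11.70)²/11.70 + (28−20.22)²/20.22 + (27−31.91)²/31.91 + (16−18.87)²/18.87 + (12−12.25)²/12.25 + (22−19.32)²/19.32 + (9−11.43)²/11.43 = 12.2590
df = 4
p-value (upper-tail) = 0.01553
→ bracket: 0.01<=p<0.05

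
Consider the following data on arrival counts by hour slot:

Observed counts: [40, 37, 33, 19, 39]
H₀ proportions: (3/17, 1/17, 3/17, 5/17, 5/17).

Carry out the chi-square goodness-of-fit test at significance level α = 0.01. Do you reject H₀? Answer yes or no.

n = 168; E_i = n·p_i = [29.65, 9.88, 29.65, 49.41, 49.41]
χ² = (40−29.65)²/29.65 + (37−9.88)²/9.88 + (33−29.65)²/29.65 + (19−49.41)²/49.41 + (39−49.41)²/49.41 = 99.3183
df = 4
p-value (upper-tail) = 0.00000
At α=0.01: p < α → reject H₀

reject H₀: yes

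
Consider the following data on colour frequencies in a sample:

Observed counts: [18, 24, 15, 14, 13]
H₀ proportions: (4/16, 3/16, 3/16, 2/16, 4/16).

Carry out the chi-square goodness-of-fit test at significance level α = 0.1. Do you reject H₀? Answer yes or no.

n = 84; E_i = n·p_i = [21.00, 15.75, 15.75, 10.50, 21.00]
χ² = (18−21.00)²/21.00 + (24−15.75)²/15.75 + (15−15.75)²/15.75 + (14−10.50)²/10.50 + (13−21.00)²/21.00 = 9.0000
df = 4
p-value (upper-tail) = 0.06110
At α=0.1: p < α → reject H₀

reject H₀: yes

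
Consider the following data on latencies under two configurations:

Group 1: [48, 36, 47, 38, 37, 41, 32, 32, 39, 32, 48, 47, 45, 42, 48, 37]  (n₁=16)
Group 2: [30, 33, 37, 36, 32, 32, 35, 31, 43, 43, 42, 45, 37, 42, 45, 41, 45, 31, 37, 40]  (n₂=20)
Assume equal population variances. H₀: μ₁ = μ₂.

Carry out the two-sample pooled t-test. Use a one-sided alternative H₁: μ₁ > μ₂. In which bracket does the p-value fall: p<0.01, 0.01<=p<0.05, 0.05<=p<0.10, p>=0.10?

x̄₁=40.562, s₁=6.033, n₁=16
x̄₂=37.850, s₂=5.214, n₂=20
s_p² = [15·6.033² + 19·5.214²]/34 = 31.2496
SE = √(s_p²·(1/16+1/20)) = 1.8750
t = (40.562−37.850)/1.8750 = 1.4467
df = 34
p-value (one-sided, H₁ greater) = 0.07857
→ bracket: 0.05<=p<0.10

p-value bracket: 0.05<=p<0.10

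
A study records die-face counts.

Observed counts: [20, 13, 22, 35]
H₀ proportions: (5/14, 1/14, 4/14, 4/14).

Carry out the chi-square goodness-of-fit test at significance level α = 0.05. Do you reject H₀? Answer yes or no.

reject H₀: yes

n = 90; E_i = n·p_i = [32.14, 6.43, 25.71, 25.71]
χ² = (20−32.14)²/32.14 + (13−6.43)²/6.43 + (22−25.71)²/25.71 + (35−25.71)²/25.71 = 15.1944
df = 3
p-value (upper-tail) = 0.00166
At α=0.05: p < α → reject H₀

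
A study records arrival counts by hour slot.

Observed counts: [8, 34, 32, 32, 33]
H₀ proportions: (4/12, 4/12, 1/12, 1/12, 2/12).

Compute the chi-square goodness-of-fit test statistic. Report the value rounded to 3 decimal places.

n = 139; E_i = n·p_i = [46.33, 46.33, 11.58, 11.58, 23.17]
χ² = (8−46.33)²/46.33 + (34−46.33)²/46.33 + (32−11.58)²/11.58 + (32−11.58)²/11.58 + (33−23.17)²/23.17 = 111.1439
df = 4

test statistic = 111.144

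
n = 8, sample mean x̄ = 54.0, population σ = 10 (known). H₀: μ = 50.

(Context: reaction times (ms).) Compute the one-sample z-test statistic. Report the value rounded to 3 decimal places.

test statistic = 1.131

SE = σ/√n = 10/√8 = 3.5355
z = (x̄−μ₀)/SE = (54.0−50)/3.5355 = 1.1314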